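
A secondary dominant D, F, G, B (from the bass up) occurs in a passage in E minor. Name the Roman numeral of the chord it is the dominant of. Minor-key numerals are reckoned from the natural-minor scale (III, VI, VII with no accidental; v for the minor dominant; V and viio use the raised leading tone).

VI

The chord is a dominant seventh chord on G.
A dominant resolves down a perfect fifth: G → C. In E minor, C is scale degree 6, i.e. VI.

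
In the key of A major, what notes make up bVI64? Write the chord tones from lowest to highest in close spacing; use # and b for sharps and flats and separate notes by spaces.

C F A

Scale degree 6 in A major is F#; lowering it a half step gives F. bVI64 is a major triad on the lowered sixth degree, borrowed from the parallel minor.
So the chord is F-A-C.
With the 64 figure the chord is in second inversion; from the bass C upward in close position it reads C-F-A.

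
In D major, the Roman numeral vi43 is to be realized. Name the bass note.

vi in D major has root B; the chord is B-D-F#-A.
The figure 43 means second inversion — the fifth is in the bass.

F#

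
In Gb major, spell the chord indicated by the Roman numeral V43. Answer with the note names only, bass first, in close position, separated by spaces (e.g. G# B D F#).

In Gb major, the dominant is Db, and the diatonic chord built there is a dominant seventh chord.
That chord is spelled Db-F-Ab-Cb.
The figured bass 43 indicates second inversion, placing the fifth (Ab) in the bass: Ab-Cb-Db-F.

Ab Cb Db F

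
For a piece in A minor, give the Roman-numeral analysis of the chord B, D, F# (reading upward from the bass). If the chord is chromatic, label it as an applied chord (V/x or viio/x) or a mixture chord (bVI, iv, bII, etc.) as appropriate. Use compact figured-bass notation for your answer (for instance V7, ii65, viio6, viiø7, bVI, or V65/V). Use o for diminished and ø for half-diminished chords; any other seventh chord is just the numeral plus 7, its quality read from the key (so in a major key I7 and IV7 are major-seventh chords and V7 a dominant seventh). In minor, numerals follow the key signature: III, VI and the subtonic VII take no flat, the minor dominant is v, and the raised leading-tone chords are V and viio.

ii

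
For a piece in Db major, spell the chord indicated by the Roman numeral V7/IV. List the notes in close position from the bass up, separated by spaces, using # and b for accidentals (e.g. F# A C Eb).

Db F Ab Cb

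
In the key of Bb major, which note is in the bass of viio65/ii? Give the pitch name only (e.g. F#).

The applied chord viio65/ii is rooted on B: B-D-F-Ab.
The figure 65 means first inversion — the third is in the bass.

D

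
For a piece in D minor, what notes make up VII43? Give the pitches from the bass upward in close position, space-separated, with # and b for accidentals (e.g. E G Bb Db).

G Bb C E

In D minor, the subtonic is C, and the diatonic chord built there is a dominant seventh chord.
Stacking thirds from C gives C-E-G-Bb.
The figured bass 43 indicates second inversion, placing the fifth (G) in the bass: G-Bb-C-E.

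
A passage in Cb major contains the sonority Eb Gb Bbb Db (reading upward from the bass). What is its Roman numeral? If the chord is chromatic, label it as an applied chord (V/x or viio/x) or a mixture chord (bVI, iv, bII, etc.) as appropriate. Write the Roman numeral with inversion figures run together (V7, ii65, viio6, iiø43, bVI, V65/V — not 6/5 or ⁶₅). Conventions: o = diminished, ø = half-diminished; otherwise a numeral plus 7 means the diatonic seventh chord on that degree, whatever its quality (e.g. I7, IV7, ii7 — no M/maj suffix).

viiø7/IV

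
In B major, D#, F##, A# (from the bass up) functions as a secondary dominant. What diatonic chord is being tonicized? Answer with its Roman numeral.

vi

The chord is a major triad on D#.
A dominant resolves down a perfect fifth: D# → G#. In B major, G# is scale degree 6, i.e. vi.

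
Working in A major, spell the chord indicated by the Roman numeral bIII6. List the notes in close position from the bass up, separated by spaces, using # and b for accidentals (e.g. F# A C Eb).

bIII6 is a major triad on the lowered third degree, borrowed from the parallel minor. In A major that root is C.
So the chord is C-E-G.
The figured bass 6 indicates first inversion, placing the third (E) in the bass: E-G-C.

E G C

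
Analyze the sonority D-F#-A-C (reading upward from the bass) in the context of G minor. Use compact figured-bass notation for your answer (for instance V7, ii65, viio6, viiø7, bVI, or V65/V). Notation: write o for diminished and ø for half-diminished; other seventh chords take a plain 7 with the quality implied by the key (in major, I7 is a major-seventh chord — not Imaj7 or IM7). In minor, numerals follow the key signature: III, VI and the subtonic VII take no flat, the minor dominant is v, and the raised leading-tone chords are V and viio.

V7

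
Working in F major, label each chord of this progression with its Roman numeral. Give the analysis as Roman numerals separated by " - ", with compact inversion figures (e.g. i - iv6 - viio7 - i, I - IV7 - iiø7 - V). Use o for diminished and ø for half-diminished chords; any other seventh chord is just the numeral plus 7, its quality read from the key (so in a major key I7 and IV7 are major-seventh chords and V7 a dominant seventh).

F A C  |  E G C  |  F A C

F-A-C has root F, degree 1 in F major, so I.
E-G-C has root C, degree 5 in F major, so V6.
F-A-C: major triad on F = scale degree 1 → I.

I - V6 - I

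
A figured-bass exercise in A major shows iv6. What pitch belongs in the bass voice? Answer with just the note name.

F

iv in A major has root D; the chord is D-F-A.
The figure 6 means first inversion — the third is in the bass.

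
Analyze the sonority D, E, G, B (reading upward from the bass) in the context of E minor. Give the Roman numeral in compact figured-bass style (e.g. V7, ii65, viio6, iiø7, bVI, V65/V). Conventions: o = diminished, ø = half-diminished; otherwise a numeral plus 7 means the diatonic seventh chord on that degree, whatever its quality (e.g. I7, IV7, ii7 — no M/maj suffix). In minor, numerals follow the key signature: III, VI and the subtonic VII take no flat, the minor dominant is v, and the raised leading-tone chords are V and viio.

Stacked in thirds the chord is E-G-B-D: a minor seventh chord on E.
In E minor, E is the tonic; the diatonic minor seventh chord there is i7.
With D in the bass the chord is in third inversion, so the figured bass is 42.

i42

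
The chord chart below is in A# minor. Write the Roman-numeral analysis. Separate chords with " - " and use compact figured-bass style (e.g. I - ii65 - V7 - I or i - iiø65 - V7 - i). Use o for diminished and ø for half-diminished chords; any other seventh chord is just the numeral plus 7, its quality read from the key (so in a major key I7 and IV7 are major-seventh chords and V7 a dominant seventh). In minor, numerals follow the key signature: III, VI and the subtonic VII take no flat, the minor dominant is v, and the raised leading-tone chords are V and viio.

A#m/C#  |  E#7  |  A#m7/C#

A#m/C#: root A# is the tonic; minor triad there is i6.
E#7: root E# is the dominant; dominant seventh chord there is V7.
A#m7/C# has root A#, degree 1 in A# minor, so i65.

i6 - V7 - i65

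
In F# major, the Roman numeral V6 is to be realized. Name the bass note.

E#

V in F# major has root C#; the chord is C#-E#-G#.
The figure 6 means first inversion — the third is in the bass.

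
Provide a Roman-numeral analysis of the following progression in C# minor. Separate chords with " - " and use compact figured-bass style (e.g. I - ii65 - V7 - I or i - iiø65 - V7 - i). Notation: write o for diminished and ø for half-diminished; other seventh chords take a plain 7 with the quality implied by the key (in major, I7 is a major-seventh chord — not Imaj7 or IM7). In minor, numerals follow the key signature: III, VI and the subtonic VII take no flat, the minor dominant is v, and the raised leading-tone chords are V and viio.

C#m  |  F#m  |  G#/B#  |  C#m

i - iv - V6 - i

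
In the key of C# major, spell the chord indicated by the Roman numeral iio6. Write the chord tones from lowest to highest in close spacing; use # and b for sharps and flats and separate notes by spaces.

F# A D#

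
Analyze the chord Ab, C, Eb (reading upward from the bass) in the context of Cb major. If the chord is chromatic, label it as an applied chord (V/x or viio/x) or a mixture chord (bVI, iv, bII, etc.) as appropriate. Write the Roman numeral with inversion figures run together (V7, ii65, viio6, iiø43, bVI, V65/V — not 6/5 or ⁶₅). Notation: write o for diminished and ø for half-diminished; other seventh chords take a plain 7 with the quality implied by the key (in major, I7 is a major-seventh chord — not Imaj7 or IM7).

The pitches Ab-C-Eb form a major triad rooted on Ab.
Ab is not a diatonic chord root with this quality in Cb major, but it lies a perfect fifth above Db (ii), so the chord functions as an applied dominant of ii.

V/ii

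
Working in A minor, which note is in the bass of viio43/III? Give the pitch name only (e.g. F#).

F

The applied chord viio43/III is rooted on B: B-D-F-Ab.
The figure 43 means second inversion — the fifth is in the bass.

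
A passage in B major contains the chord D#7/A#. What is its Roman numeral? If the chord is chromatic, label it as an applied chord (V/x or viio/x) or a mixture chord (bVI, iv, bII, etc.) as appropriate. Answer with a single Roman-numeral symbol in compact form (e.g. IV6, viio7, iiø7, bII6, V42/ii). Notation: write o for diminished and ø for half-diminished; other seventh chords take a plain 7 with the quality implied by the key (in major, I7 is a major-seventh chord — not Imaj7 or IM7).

Stacked in thirds the chord is D#-F##-A#-C#: a dominant seventh chord on D#.
D# is not a diatonic chord root with this quality in B major, but it lies a perfect fifth above G# (vi), so the chord functions as an applied dominant of vi.
With A# in the bass the chord is in second inversion, so the figured bass is 43.

V43/vi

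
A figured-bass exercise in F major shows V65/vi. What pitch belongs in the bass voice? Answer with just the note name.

The applied chord V65/vi is rooted on A: A-C#-E-G.
The figure 65 means first inversion — the third is in the bass.

C#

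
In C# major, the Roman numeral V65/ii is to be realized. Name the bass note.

C##

The applied chord V65/ii is rooted on A#: A#-C##-E#-G#.
The figure 65 means first inversion — the third is in the bass.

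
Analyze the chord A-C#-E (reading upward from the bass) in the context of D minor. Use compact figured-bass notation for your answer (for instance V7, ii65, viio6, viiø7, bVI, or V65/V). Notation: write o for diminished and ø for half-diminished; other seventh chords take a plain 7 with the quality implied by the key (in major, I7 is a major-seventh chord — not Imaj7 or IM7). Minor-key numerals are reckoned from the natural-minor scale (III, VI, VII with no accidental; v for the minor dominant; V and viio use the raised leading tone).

V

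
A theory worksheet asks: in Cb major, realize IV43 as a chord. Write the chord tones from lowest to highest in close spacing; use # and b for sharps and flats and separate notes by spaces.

Cb Eb Fb Ab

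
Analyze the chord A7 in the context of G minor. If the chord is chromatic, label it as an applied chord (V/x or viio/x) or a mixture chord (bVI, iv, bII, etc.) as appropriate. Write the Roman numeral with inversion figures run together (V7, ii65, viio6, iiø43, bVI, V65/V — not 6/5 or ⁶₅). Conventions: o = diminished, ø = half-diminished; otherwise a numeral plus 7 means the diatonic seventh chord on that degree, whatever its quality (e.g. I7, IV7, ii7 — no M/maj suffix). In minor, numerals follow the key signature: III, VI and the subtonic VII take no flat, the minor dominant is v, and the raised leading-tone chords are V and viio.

V7/V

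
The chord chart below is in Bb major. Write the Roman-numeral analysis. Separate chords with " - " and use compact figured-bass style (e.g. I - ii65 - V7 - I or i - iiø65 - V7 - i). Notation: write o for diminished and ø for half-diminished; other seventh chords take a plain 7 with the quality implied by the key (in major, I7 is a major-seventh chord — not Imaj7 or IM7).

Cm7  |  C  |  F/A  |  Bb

ii7 - V/V - V6 - I

Cm7: root C is the supertonic; minor seventh chord there is ii7.
C: chromatic; C is V of V, so V/V.
F/A: major triad on F = scale degree 5 → V6.
Bb: root Bb is the tonic; major triad there is I.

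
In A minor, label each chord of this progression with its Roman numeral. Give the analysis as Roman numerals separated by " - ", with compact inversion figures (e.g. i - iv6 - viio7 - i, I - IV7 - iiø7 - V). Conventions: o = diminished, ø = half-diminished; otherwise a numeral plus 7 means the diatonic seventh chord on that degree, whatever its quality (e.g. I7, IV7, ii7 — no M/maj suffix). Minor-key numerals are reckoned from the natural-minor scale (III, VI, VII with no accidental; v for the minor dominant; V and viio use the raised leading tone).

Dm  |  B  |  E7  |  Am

iv - V/V - V7 - i

Dm: root D is the subdominant; minor triad there is iv.
B: a major triad on B, the applied dominant of V → V/V.
E7 has root E, degree 5 in A minor, so V7.
Am: root A is the tonic; minor triad there is i.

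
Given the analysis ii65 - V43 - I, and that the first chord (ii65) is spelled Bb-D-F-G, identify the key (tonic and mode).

F major

The chord Gm7/Bb is a minor seventh chord rooted on G; its label is ii65.
If G is scale degree 2 and the mode makes that degree carry a minor seventh chord, the tonic is F and the mode is major.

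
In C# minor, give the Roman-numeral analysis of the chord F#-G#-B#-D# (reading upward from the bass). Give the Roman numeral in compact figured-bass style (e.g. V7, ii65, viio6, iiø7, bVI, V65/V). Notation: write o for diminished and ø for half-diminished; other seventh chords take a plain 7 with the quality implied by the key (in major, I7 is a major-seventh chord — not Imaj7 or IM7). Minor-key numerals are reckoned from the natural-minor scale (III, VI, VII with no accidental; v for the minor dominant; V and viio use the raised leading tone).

V42

The pitches G#-B#-D#-F# form a dominant seventh chord rooted on G#.
G# is scale degree 5 in C# minor, and a dominant seventh chord on that degree is written V7.
With F# in the bass the chord is in third inversion, so the figured bass is 42.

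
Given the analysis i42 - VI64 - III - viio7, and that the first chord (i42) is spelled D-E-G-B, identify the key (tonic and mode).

E minor

i42 is given as D-E-G-B — a minor seventh chord with root E.
If E is scale degree 1 and the mode makes that degree carry a minor seventh chord, the tonic is E and the mode is minor.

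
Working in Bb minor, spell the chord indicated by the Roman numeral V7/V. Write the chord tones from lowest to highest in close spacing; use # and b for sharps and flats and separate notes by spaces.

C E G Bb

V7/V is a secondary dominant — the dominant seventh of V. V in Bb minor is F, so the applied chord's root is C, a perfect fifth above.
Building a dominant seventh chord on C gives C-E-G-Bb.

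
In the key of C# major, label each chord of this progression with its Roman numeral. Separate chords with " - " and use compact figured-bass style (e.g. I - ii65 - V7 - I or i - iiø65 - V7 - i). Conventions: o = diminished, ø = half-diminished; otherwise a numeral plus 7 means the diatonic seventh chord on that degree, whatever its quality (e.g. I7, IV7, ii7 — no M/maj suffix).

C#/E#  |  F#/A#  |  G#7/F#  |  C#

I6 - IV6 - V42 - I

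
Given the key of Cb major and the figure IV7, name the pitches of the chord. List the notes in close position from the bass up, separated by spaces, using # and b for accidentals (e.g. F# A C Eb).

Fb Ab Cb Eb

In Cb major, the fourth degree is Fb, and the diatonic chord built there is a major seventh chord.
That chord is spelled Fb-Ab-Cb-Eb.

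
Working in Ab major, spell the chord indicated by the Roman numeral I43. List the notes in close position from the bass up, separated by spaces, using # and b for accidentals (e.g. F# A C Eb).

The numeral's case and figure indicate a major seventh chord. In Ab major its root, the tonic, is Ab.
Stacking thirds from Ab gives Ab-C-Eb-G.
The figured bass 43 indicates second inversion, placing the fifth (Eb) in the bass: Eb-G-Ab-C.

Eb G Ab C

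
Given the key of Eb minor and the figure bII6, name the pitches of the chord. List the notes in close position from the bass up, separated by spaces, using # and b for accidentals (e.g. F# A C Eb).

Scale degree 2 in Eb minor is F; lowering it a half step gives Fb. bII6 is the Neapolitan sixth — a major triad on the lowered second degree, here in its customary first inversion.
So the chord is Fb-Ab-Cb.
With the 6 figure the chord is in first inversion; from the bass Ab upward in close position it reads Ab-Cb-Fb.

Ab Cb Fb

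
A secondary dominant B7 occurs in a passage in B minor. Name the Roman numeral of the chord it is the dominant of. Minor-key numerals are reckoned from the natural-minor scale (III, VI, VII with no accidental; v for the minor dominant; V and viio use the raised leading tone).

iv

The chord is a dominant seventh chord on B.
A dominant resolves down a perfect fifth: B → E. In B minor, E is scale degree 4, i.e. iv.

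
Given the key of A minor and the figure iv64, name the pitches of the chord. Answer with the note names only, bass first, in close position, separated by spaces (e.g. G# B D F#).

The numeral's case and figure indicate a minor triad. In A minor its root, scale degree 4, is D.
Stacking thirds from D gives D-F-A.
With the 64 figure the chord is in second inversion; from the bass A upward in close position it reads A-D-F.

A D F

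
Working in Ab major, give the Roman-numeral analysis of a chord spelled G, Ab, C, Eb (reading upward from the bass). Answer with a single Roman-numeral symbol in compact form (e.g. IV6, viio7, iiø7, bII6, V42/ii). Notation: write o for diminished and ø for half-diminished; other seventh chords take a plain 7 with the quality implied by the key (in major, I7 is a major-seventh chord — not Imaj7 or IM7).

I42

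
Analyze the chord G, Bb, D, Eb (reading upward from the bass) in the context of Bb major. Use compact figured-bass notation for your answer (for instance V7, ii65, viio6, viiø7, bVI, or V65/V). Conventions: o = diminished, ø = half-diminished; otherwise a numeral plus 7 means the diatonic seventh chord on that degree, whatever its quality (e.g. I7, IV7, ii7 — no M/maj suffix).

The pitches Eb-G-Bb-D form a major seventh chord rooted on Eb.
In Bb major, Eb is the subdominant; the diatonic major seventh chord there is IV7.
With G in the bass the chord is in first inversion, so the figured bass is 65.

IV65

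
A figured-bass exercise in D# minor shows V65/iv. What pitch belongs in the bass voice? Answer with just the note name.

The applied chord V65/iv is rooted on D#: D#-F##-A#-C#.
The figure 65 means first inversion — the third is in the bass.

F##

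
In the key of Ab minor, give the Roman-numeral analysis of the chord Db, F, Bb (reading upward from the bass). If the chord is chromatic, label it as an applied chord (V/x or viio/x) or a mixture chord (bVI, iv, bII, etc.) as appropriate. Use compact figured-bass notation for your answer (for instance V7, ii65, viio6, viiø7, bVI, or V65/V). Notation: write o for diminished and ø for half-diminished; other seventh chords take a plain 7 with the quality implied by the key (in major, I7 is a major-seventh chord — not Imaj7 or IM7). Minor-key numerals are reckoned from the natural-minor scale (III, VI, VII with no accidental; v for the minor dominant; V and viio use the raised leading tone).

ii6

Stacked in thirds the chord is Bb-Db-F: a minor triad on Bb.
Bb is the second degree of Ab minor. This is the minor supertonic, borrowed from the parallel major (the Dorian ii).
With Db in the bass the chord is in first inversion, so the figured bass is 6.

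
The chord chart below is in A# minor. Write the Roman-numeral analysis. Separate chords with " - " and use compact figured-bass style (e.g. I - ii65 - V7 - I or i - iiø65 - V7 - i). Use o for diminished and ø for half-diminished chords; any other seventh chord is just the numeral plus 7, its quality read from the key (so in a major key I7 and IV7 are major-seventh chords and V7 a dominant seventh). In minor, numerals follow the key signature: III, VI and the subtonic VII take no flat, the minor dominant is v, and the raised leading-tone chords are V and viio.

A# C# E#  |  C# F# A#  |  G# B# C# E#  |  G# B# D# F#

i - VI64 - III43 - VII7

A#-C#-E#: root A# is the tonic; minor triad there is i.
C#-F#-A# has root F#, degree 6 in A# minor, so VI64.
G#-B#-C#-E# has root C#, degree 3 in A# minor, so III43.
G#-B#-D#-F#: root G# is the subtonic; dominant seventh chord there is VII7.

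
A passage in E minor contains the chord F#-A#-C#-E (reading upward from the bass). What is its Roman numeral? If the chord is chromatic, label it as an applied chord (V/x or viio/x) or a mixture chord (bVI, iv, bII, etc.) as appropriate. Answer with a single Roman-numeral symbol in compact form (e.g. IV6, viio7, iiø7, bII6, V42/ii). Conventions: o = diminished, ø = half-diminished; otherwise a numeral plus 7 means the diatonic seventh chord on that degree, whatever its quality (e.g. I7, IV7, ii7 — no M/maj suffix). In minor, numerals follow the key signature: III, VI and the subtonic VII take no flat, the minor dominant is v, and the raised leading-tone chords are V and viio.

V7/V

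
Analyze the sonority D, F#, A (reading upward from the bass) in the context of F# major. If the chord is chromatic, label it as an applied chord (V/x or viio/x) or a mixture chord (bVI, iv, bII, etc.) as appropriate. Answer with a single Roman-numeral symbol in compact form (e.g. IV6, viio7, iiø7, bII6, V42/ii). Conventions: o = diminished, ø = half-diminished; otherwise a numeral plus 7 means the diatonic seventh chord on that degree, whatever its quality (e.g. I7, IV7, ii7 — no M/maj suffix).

Stacked in thirds the chord is D-F#-A: a major triad on D.
D is the lowered sixth degree of F# major (diatonic 6 would be D#). This is a major triad on the lowered sixth degree, borrowed from the parallel minor.

bVI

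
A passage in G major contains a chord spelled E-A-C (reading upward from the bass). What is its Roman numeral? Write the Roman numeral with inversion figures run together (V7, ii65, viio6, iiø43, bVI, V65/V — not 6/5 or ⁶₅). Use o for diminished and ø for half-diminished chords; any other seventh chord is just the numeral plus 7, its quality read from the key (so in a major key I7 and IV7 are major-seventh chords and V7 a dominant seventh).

Stacked in thirds the chord is A-C-E: a minor triad on A.
In G major, A is the supertonic; the diatonic minor triad there is ii.
With E in the bass the chord is in second inversion, so the figured bass is 64.

ii64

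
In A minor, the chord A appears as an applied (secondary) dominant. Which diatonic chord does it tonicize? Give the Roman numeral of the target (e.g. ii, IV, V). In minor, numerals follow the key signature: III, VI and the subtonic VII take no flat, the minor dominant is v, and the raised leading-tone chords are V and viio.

The chord is a major triad on A.
A dominant resolves down a perfect fifth: A → D. In A minor, D is scale degree 4, i.e. iv.

iv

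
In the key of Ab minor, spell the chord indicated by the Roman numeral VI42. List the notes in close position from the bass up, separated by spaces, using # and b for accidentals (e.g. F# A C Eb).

Eb Fb Ab Cb

The numeral's case and figure indicate a major seventh chord. In Ab minor its root, the submediant, is Fb.
Stacking thirds from Fb gives Fb-Ab-Cb-Eb.
The figured bass 42 indicates third inversion, placing the seventh (Eb) in the bass: Eb-Fb-Ab-Cb.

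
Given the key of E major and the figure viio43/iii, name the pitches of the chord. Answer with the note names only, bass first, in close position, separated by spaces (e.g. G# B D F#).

C# E F## A#

viio43/iii is a secondary leading-tone chord. The target iii is G# in E major; the applied chord is rooted a semitone below, on F##.
Building a fully diminished seventh chord on F## gives F##-A#-C#-E.
With the 43 figure the chord is in second inversion; from the bass C# upward in close position it reads C#-E-F##-A#.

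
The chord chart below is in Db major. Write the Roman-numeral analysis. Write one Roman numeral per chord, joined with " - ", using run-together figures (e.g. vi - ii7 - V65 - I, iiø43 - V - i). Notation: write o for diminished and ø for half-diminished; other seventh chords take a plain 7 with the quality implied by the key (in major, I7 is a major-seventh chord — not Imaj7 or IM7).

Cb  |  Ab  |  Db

Cb: Cb with this quality isn't in the key; it's bVII, borrowed from the parallel minor.
Ab: major triad on Ab = scale degree 5 → V.
Db has root Db, degree 1 in Db major, so I.

bVII - V - I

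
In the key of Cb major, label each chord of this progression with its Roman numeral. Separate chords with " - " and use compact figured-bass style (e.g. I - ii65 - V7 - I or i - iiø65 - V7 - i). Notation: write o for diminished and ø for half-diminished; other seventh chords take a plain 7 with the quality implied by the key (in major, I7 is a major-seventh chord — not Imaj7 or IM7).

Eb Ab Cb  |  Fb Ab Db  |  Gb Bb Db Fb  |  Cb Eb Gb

Eb-Ab-Cb has root Ab, degree 6 in Cb major, so vi64.
Fb-Ab-Db has root Db, degree 2 in Cb major, so ii6.
Gb-Bb-Db-Fb has root Gb, degree 5 in Cb major, so V7.
Cb-Eb-Gb: root Cb is the tonic; major triad there is I.

vi64 - ii6 - V7 - I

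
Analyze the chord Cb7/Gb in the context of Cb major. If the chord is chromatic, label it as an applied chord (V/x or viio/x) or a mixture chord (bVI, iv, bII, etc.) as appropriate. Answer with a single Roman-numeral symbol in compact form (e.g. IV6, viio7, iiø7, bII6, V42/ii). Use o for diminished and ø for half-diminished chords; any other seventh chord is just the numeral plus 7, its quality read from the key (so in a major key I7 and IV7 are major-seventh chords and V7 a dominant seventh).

V43/IV

The pitches Cb-Eb-Gb-Bbb form a dominant seventh chord rooted on Cb.
Cb is not a diatonic chord root with this quality in Cb major, but it lies a perfect fifth above Fb (IV), so the chord functions as an applied dominant of IV.
With Gb in the bass the chord is in second inversion, so the figured bass is 43.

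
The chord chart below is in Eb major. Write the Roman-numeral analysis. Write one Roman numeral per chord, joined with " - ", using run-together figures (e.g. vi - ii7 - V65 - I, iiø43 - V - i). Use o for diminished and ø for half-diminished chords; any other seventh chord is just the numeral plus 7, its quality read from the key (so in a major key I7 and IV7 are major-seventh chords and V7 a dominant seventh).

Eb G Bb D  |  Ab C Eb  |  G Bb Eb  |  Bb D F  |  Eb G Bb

I7 - IV - I6 - V - I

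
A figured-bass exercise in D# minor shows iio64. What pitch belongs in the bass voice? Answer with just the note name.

iio in D# minor has root E#; the chord is E#-G#-B.
The figure 64 means second inversion — the fifth is in the bass.

B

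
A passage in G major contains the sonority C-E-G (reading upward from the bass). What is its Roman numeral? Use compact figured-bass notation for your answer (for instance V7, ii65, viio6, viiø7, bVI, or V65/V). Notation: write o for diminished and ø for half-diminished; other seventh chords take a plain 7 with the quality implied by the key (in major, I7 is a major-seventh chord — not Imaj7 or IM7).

The pitches C-E-G form a major triad rooted on C.
In G major, C is the subdominant; the diatonic major triad there is IV.

IV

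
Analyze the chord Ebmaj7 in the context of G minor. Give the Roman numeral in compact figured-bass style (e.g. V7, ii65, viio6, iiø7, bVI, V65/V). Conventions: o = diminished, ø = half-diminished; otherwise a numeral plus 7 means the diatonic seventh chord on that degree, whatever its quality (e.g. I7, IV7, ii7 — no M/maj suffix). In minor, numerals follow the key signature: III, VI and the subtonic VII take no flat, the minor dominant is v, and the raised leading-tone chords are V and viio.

The pitches Eb-G-Bb-D form a major seventh chord rooted on Eb.
In G minor, Eb is the submediant; the diatonic major seventh chord there is VI7.

VI7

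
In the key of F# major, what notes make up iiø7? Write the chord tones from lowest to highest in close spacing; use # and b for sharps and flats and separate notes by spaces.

G# B D F#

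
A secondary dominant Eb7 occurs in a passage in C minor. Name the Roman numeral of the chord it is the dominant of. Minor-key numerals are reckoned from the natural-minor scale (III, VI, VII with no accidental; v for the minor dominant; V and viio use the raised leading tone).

The chord is a dominant seventh chord on Eb.
A dominant resolves down a perfect fifth: Eb → Ab. In C minor, Ab is scale degree 6, i.e. VI.

VI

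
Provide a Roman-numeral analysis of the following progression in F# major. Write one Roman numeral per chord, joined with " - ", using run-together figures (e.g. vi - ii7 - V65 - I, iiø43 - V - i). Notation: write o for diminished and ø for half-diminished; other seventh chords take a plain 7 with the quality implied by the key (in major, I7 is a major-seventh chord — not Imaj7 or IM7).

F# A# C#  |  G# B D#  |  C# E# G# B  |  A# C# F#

I - ii - V7 - I6

F#-A#-C# has root F#, degree 1 in F# major, so I.
G#-B-D#: root G# is the supertonic; minor triad there is ii.
C#-E#-G#-B: root C# is the dominant; dominant seventh chord there is V7.
A#-C#-F#: major triad on F# = scale degree 1 → I6.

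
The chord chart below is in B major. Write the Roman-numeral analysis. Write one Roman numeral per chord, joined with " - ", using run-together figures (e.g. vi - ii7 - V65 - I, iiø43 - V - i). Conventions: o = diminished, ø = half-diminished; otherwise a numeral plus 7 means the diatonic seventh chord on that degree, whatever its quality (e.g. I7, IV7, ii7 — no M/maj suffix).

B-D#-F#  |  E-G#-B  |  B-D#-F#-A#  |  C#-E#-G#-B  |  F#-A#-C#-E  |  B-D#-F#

I - IV - I7 - V7/V - V7 - I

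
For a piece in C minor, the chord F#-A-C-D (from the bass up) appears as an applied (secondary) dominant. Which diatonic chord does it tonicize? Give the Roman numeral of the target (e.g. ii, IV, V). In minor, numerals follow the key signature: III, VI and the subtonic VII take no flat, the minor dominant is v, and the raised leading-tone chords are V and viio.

V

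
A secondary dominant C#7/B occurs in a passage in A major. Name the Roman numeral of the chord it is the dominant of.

vi

The chord is a dominant seventh chord on C#.
A dominant resolves down a perfect fifth: C# → F#. In A major, F# is scale degree 6, i.e. vi.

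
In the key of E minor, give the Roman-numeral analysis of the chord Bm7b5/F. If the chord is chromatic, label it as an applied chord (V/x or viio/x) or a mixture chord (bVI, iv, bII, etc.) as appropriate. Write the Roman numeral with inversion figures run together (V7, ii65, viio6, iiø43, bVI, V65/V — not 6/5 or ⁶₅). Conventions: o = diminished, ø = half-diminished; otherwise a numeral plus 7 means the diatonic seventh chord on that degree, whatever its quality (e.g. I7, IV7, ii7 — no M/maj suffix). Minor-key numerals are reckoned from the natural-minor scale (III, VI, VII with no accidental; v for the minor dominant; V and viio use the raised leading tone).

Stacked in thirds the chord is B-D-F-A: a half-diminished seventh chord on B.
B sits a half step below C (VI in E minor); a diminished chord there is the applied leading-tone chord of VI.
With F in the bass the chord is in second inversion, so the figured bass is 43.

viiø43/VI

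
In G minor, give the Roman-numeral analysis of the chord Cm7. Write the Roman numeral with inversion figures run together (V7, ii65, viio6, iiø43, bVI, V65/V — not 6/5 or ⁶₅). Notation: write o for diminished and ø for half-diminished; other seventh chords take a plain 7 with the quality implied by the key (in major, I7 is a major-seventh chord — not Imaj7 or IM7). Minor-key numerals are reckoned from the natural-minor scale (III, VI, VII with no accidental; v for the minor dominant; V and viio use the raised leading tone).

iv7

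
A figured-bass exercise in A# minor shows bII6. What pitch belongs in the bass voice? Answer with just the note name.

D#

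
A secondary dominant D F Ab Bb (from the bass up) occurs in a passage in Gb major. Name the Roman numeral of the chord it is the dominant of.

vi

The chord is a dominant seventh chord on Bb.
A dominant resolves down a perfect fifth: Bb → Eb. In Gb major, Eb is scale degree 6, i.e. vi.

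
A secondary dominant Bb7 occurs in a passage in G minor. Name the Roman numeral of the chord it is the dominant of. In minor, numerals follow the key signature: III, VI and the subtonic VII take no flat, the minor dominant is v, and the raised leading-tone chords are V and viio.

The chord is a dominant seventh chord on Bb.
A dominant resolves down a perfect fifth: Bb → Eb. In G minor, Eb is scale degree 6, i.e. VI.

VI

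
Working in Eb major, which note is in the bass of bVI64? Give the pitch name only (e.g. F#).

Gb

bVI in Eb major has root Cb; the chord is Cb-Eb-Gb.
The figure 64 means second inversion — the fifth is in the bass.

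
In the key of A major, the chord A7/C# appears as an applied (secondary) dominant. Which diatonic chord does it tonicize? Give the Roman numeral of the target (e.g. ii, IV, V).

IV

The chord is a dominant seventh chord on A.
A dominant resolves down a perfect fifth: A → D. In A major, D is scale degree 4, i.e. IV.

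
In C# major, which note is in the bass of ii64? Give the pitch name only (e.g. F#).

A#

ii in C# major has root D#; the chord is D#-F#-A#.
The figure 64 means second inversion — the fifth is in the bass.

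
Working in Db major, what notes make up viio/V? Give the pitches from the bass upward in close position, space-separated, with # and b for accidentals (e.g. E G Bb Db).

G Bb Db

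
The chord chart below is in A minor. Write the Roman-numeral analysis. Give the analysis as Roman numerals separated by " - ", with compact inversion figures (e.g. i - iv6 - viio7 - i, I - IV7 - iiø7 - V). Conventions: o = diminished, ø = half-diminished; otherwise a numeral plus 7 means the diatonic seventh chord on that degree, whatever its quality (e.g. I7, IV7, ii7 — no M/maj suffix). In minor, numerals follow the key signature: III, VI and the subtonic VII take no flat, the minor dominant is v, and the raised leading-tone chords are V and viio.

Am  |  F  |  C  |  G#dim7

i - VI - III - viio7

Am: minor triad on A = scale degree 1 → i.
F: major triad on F = scale degree 6 → VI.
C has root C, degree 3 in A minor, so III.
G#dim7: root G# is the leading tone; fully diminished seventh chord there is viio7.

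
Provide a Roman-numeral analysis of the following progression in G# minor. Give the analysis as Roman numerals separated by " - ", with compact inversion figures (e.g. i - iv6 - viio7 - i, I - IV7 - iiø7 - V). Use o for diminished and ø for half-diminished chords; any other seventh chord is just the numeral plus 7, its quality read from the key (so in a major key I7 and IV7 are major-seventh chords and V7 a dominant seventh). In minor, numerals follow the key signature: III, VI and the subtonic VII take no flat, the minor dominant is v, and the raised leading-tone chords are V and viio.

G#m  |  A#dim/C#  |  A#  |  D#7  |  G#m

G#m has root G#, degree 1 in G# minor, so i.
A#dim/C#: diminished triad on A# = scale degree 2 → iio6.
A#: a major triad on A#, the applied dominant of V → V/V.
D#7: root D# is the dominant; dominant seventh chord there is V7.
G#m: root G# is the tonic; minor triad there is i.

i - iio6 - V/V - V7 - i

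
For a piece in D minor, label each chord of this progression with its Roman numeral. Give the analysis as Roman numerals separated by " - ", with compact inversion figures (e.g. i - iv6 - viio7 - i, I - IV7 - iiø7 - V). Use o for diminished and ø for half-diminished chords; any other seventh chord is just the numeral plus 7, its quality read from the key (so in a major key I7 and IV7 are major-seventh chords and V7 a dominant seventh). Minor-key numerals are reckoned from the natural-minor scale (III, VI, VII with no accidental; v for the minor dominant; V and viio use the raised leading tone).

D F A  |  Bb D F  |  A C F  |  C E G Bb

i - VI - III6 - VII7

D-F-A: minor triad on D = scale degree 1 → i.
Bb-D-F has root Bb, degree 6 in D minor, so VI.
A-C-F: major triad on F = scale degree 3 → III6.
C-E-G-Bb: root C is the subtonic; dominant seventh chord there is VII7.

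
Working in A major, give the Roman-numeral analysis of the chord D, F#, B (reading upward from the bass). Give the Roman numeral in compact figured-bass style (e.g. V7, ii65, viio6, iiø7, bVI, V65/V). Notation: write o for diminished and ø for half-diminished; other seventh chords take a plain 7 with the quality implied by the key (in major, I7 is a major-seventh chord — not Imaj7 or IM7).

ii6

Stacked in thirds the chord is B-D-F#: a minor triad on B.
In A major, B is the supertonic; the diatonic minor triad there is ii.
With D in the bass the chord is in first inversion, so the figured bass is 6.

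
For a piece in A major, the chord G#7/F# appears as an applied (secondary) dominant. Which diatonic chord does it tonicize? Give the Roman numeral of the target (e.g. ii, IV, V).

iii

The chord is a dominant seventh chord on G#.
A dominant resolves down a perfect fifth: G# → C#. In A major, C# is scale degree 3, i.e. iii.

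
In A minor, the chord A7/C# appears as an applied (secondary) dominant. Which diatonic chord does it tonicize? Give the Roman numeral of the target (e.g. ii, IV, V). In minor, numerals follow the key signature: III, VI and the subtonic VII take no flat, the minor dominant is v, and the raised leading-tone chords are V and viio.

The chord is a dominant seventh chord on A.
A dominant resolves down a perfect fifth: A → D. In A minor, D is scale degree 4, i.e. iv.

iv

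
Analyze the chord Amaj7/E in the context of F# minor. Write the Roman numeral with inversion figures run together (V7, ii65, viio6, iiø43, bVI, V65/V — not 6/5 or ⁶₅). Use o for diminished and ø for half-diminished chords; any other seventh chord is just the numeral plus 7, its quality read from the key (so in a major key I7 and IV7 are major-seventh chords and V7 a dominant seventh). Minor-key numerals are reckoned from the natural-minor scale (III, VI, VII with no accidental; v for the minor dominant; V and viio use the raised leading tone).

III43

Stacked in thirds the chord is A-C#-E-G#: a major seventh chord on A.
A is scale degree 3 in F# minor, and a major seventh chord on that degree is written III7.
With E in the bass the chord is in second inversion, so the figured bass is 43.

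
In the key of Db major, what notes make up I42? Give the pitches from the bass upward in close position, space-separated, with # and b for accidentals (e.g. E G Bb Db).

C Db F Ab

In Db major, scale degree 1 is Db, and the diatonic chord built there is a major seventh chord.
That chord is spelled Db-F-Ab-C.
The figured bass 42 indicates third inversion, placing the seventh (C) in the bass: C-Db-F-Ab.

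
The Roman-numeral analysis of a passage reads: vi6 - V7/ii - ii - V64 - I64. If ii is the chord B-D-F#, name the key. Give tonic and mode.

A major

ii is given as B-D-F# — a minor triad with root B.
If B is scale degree 2 and the mode makes that degree carry a minor triad, the tonic is A and the mode is major.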